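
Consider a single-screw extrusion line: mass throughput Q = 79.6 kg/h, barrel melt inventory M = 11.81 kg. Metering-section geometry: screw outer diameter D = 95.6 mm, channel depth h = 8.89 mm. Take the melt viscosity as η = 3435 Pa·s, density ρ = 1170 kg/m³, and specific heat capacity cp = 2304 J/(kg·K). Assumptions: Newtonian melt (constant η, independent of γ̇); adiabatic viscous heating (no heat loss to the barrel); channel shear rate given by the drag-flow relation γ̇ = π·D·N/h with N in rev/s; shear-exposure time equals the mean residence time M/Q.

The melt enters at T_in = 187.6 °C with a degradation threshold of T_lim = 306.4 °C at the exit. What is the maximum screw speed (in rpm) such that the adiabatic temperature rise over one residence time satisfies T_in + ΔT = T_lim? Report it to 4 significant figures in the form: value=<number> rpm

Q_s = Q / 3600 = 79.6 / 3600 = 0.0221111 kg/s
Mean residence time: t_res = M/Q_s = 11.81 kg / 0.0221111 kg/s = 534.121 s
D = 95.6 mm = 0.0956 m;  h = 8.89 mm = 0.00889 m
ΔT_a = T_lim − T_in = 306.4 − 187.6 = 118.8 K
Invert ΔT = ηγ̇²t_res/(ρcp) for γ̇: γ̇_max² = ΔT_a ρ cp / (η t_res) = 118.8·1170·2304 / (3435·534.121) = 174.55 s⁻²
γ̇_max = sqrt(174.55) = 13.2117 s⁻¹
N_max = γ̇_max h / (πD) = 13.2117·0.00889/(π·0.0956) = 0.391069 rev/s → ×60 = 23.4641 rpm

value=23.46 rpm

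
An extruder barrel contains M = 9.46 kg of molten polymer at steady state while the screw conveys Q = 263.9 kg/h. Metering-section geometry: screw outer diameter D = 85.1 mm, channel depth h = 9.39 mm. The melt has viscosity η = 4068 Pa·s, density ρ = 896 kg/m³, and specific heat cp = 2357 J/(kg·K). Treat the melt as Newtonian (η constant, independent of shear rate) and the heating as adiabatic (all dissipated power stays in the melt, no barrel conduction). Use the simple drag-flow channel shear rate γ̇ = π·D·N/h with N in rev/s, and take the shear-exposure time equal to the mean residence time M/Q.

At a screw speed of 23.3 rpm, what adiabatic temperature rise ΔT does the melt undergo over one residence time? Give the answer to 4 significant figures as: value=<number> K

value=30.39 K

Convert throughput: Q = 263.9 kg/h = 263.9/3600 = 0.0733056 kg/s
Mean residence time: t_res = M/Q_s = 9.46 kg / 0.0733056 kg/s = 129.049 s
D = 85.1 mm = 0.0851 m;  h = 9.39 mm = 0.00939 m;  N = 23.3 rpm / 60 = 0.388333 rev/s
Shear rate: γ̇ = πDN/h = π·0.0851·0.388333/0.00939 = 11.0565 s⁻¹
ΔT = η·γ̇²·t_res/(ρ·cp) = [4068 × 11.0565² × 129.049] / [896 × 2357] = 30.3882 K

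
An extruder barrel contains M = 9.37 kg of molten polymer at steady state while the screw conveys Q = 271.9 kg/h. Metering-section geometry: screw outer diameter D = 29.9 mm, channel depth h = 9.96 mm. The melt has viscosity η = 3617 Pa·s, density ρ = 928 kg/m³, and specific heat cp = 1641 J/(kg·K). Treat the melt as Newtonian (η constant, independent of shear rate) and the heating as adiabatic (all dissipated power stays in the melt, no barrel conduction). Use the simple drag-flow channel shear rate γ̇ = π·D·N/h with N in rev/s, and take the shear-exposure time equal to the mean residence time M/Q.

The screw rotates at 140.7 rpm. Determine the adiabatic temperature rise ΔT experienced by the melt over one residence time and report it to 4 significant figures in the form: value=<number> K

Convert throughput: Q = 271.9 kg/h = 271.9/3600 = 0.0755278 kg/s
Mean residence time: t_res = M/Q_s = 9.37 kg / 0.0755278 kg/s = 124.06 s
Convert to SI: D = 0.0299 m, h = 0.00996 m, N = 140.7/60 = 2.345 rev/s
γ̇ = π D N / h = (π)(0.0299)(2.345) / 0.00996 = 22.1159 s⁻¹
ΔT = η·γ̇²·t_res / (ρ·cp) = 3617 · (22.1159)² · 124.06 / (928 · 1641) = 144.123 K

value=144.1 K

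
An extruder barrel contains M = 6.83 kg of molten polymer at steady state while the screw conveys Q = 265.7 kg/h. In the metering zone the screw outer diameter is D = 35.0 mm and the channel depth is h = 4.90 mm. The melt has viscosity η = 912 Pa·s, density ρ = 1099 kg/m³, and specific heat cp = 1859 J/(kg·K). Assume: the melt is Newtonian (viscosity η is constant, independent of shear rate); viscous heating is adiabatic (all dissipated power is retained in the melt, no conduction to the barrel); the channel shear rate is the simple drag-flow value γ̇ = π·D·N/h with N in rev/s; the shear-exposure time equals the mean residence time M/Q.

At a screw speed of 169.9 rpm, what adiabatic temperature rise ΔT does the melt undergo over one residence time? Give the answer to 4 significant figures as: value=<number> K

Throughput in SI: Q_s = 265.7 kg/h ÷ 3600 s/h = 0.0738056 kg/s
t_res = M / Q_s = 6.83 / 0.0738056 = 92.5405 s
D = 35.0 mm = 0.035 m;  h = 4.90 mm = 0.0049 m;  N = 169.9 rpm / 60 = 2.83167 rev/s
Shear rate: γ̇ = πDN/h = π·0.035·2.83167/0.0049 = 63.5425 s⁻¹
ΔT = η·γ̇²·t_res/(ρ·cp) = [912 × 63.5425² × 92.5405] / [1099 × 1859] = 166.793 K

value=166.8 K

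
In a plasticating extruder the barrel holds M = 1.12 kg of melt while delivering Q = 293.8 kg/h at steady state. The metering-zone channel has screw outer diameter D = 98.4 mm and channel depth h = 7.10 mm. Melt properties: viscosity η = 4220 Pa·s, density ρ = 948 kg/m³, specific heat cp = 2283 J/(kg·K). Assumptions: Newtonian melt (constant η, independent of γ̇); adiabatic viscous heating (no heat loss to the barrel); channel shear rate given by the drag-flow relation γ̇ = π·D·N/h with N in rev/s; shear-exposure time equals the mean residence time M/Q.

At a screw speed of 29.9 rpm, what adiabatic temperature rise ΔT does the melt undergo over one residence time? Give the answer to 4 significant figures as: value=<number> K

value=12.60 K

Convert throughput: Q = 293.8 kg/h = 293.8/3600 = 0.0816111 kg/s
t_res = M / Q_s = 1.12 ÷ 0.0816111 = 13.7236 s
Convert to SI: D = 0.0984 m, h = 0.0071 m, N = 29.9/60 = 0.498333 rev/s
Shear rate: γ̇ = πDN/h = π·0.0984·0.498333/0.0071 = 21.6973 s⁻¹
ΔT = η·γ̇²·t_res / (ρ·cp) = 4220 · (21.6973)² · 13.7236 / (948 · 2283) = 12.5974 K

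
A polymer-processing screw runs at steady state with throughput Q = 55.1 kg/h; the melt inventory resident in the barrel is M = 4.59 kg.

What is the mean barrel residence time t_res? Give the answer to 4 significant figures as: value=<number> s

Q_s = Q / 3600 = 55.1 / 3600 = 0.0153056 kg/s
Mean residence time: t_res = M/Q_s = 4.59 kg / 0.0153056 kg/s = 299.891 s

value=299.9 s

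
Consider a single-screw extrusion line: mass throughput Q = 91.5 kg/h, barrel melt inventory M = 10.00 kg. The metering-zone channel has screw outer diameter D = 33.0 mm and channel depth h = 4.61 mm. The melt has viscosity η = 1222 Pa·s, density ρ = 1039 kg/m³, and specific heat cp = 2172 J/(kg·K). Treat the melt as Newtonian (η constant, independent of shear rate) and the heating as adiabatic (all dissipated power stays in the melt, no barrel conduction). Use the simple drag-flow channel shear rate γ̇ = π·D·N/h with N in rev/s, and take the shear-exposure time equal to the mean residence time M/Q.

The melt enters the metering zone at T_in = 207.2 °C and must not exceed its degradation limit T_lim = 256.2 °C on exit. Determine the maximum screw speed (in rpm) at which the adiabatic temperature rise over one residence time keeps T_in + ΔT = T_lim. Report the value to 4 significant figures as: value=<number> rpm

Convert throughput: Q = 91.5 kg/h = 91.5/3600 = 0.0254167 kg/s
Mean residence time: t_res = M/Q_s = 10.00 kg / 0.0254167 kg/s = 393.443 s
Convert to metres: D = 0.033 m, h = 0.00461 m
Allowable rise: ΔT_a = T_lim − T_in = 256.2 − 207.2 = 49 K
Invert ΔT = ηγ̇²t_res/(ρcp) for γ̇: γ̇_max² = ΔT_a ρ cp / (η t_res) = 49·1039·2172 / (1222·393.443) = 229.995 s⁻²
Take the square root: γ̇_max = √(229.995) = 15.1656 s⁻¹
Solve γ̇ = πDN/h for N: N_max = γ̇_max·h/(π·D) = 15.1656 × 0.00461 / (π × 0.033) = 0.674367 rev/s = 40.462 rpm

value=40.46 rpm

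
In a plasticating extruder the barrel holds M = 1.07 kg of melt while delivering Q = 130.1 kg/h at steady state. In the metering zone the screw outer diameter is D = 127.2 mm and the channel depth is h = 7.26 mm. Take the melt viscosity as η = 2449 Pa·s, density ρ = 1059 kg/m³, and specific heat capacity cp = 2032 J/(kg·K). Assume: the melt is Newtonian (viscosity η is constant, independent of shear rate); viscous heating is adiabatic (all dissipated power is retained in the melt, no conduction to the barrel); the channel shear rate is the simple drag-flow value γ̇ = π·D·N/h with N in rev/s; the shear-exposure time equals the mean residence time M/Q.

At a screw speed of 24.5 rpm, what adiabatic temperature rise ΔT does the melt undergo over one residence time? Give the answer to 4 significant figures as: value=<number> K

Q_s = Q / 3600 = 130.1 / 3600 = 0.0361389 kg/s
Mean residence time: t_res = M/Q_s = 1.07 kg / 0.0361389 kg/s = 29.608 s
Convert to SI: D = 0.1272 m, h = 0.00726 m, N = 24.5/60 = 0.408333 rev/s
γ̇ = π·D·N / h = π · 0.1272 · 0.408333 / 0.00726 = 22.4758 s⁻¹
Adiabatic rise: ΔT = η γ̇² t_res / (ρ cp) = 2449·(22.4758)²·29.608 / (1059·2032) = 17.0219 K

value=17.02 K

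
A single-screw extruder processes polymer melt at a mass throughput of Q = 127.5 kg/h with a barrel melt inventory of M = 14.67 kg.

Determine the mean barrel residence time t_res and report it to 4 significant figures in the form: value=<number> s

Q_s = Q / 3600 = 127.5 / 3600 = 0.0354167 kg/s
t_res = M / Q_s = 14.67 ÷ 0.0354167 = 414.212 s

value=414.2 s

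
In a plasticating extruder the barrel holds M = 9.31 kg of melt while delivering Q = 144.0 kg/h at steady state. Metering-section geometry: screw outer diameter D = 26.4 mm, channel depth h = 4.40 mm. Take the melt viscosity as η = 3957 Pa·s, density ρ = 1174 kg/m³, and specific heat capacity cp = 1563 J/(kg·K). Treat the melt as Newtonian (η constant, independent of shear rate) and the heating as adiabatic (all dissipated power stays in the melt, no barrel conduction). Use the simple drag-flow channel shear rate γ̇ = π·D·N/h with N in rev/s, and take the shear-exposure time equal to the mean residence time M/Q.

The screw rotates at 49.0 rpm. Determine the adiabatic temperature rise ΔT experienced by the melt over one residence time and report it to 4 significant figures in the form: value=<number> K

value=118.9 K

Q_s = Q / 3600 = 144.0 / 3600 = 0.04 kg/s
t_res = M / Q_s = 9.31 ÷ 0.04 = 232.75 s
Convert to SI: D = 0.0264 m, h = 0.0044 m, N = 49.0/60 = 0.816667 rev/s
γ̇ = π D N / h = (π)(0.0264)(0.816667) / 0.0044 = 15.3938 s⁻¹
ΔT = η·γ̇²·t_res/(ρ·cp) = [3957 × 15.3938² × 232.75] / [1174 × 1563] = 118.938 K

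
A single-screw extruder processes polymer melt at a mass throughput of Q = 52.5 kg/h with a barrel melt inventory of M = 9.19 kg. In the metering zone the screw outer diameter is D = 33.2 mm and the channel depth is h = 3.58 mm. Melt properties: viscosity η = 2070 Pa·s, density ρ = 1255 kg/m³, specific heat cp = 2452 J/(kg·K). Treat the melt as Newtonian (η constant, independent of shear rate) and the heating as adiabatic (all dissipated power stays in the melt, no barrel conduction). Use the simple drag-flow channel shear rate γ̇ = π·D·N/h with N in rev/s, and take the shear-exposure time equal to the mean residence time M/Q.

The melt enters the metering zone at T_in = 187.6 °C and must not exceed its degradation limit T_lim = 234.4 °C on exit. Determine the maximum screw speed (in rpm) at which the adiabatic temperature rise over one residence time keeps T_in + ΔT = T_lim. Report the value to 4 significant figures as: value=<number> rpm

Q_s = Q / 3600 = 52.5 / 3600 = 0.0145833 kg/s
Mean residence time: t_res = M/Q_s = 9.19 kg / 0.0145833 kg/s = 630.171 s
Geometry in SI: D = 33.2 mm → 0.0332 m, h = 3.58 mm → 0.00358 m
ΔT_a = T_lim − T_in = 234.4 − 187.6 = 46.8 K
Invert ΔT = ηγ̇²t_res/(ρcp) for γ̇: γ̇_max² = ΔT_a ρ cp / (η t_res) = 46.8·1255·2452 / (2070·630.171) = 110.403 s⁻²
γ̇_max = √110.403 = 10.5073 s⁻¹
Solve γ̇ = πDN/h for N: N_max = γ̇_max·h/(π·D) = 10.5073 × 0.00358 / (π × 0.0332) = 0.36065 rev/s = 21.639 rpm

value=21.64 rpm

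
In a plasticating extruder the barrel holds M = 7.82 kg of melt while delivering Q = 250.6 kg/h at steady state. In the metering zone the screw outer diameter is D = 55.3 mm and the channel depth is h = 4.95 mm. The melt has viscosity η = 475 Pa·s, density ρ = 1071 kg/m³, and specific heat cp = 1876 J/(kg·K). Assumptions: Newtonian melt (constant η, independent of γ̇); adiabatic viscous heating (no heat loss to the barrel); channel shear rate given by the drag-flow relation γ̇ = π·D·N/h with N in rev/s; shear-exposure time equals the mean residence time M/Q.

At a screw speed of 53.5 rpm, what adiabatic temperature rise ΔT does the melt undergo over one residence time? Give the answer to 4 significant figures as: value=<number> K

Q_s = Q / 3600 = 250.6 / 3600 = 0.0696111 kg/s
Mean residence time: t_res = M/Q_s = 7.82 kg / 0.0696111 kg/s = 112.338 s
D = 55.3 mm = 0.0553 m;  h = 4.95 mm = 0.00495 m;  N = 53.5 rpm / 60 = 0.891667 rev/s
γ̇ = π·D·N / h = π · 0.0553 · 0.891667 / 0.00495 = 31.2948 s⁻¹
Adiabatic rise: ΔT = η γ̇² t_res / (ρ cp) = 475·(31.2948)²·112.338 / (1071·1876) = 26.0102 K

value=26.01 K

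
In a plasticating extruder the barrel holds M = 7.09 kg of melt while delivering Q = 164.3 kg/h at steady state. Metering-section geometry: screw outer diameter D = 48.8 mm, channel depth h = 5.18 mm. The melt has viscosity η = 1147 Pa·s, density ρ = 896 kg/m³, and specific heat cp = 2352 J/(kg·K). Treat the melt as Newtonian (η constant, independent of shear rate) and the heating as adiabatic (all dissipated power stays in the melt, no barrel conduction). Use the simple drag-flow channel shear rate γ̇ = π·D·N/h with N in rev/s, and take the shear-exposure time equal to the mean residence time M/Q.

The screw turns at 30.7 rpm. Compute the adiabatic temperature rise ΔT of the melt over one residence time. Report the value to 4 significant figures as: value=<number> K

Convert throughput: Q = 164.3 kg/h = 164.3/3600 = 0.0456389 kg/s
t_res = M / Q_s = 7.09 / 0.0456389 = 155.35 s
Geometry in metres: D = 48.8 mm → 0.0488 m, h = 5.18 mm → 0.00518 m; screw speed N = 30.7 rpm = 0.511667 rev/s
Shear rate: γ̇ = πDN/h = π·0.0488·0.511667/0.00518 = 15.1435 s⁻¹
ΔT = η·γ̇²·t_res / (ρ·cp) = 1147 · (15.1435)² · 155.35 / (896 · 2352) = 19.3902 K

value=19.39 K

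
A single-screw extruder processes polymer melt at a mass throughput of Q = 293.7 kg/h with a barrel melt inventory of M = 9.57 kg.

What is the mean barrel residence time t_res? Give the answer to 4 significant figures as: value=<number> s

Throughput in SI: Q_s = 293.7 kg/h ÷ 3600 s/h = 0.0815833 kg/s
t_res = M / Q_s = 9.57 / 0.0815833 = 117.303 s

value=117.3 s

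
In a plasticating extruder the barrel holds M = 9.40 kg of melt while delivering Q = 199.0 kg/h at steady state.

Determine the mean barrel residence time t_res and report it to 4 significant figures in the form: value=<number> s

Convert throughput: Q = 199.0 kg/h = 199.0/3600 = 0.0552778 kg/s
t_res = M / Q_s = 9.40 / 0.0552778 = 170.05 s

value=170.1 s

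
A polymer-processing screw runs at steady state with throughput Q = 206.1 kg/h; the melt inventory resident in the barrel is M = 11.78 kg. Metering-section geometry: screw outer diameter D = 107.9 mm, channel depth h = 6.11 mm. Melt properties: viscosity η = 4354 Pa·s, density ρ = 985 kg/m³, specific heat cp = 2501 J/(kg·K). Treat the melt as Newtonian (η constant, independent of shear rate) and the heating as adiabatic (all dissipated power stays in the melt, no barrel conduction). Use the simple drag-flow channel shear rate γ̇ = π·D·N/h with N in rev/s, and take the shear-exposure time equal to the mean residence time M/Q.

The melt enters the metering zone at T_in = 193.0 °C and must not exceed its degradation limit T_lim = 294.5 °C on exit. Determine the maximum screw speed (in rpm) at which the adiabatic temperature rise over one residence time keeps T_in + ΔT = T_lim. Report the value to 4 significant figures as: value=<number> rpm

value=18.07 rpm

Q_s = Q / 3600 = 206.1 / 3600 = 0.05725 kg/s
Mean residence time: t_res = M/Q_s = 11.78 kg / 0.05725 kg/s = 205.764 s
Geometry in SI: D = 107.9 mm → 0.1079 m, h = 6.11 mm → 0.00611 m
Allowable rise: ΔT_a = T_lim − T_in = 294.5 − 193.0 = 101.5 K
γ̇_max² = ΔT_a·ρ·cp/(η·t_res) = 101.5·985·2501/(4354·205.764) = 279.099 s⁻²
γ̇_max = √279.099 = 16.7062 s⁻¹
Solve γ̇ = πDN/h for N: N_max = γ̇_max·h/(π·D) = 16.7062 × 0.00611 / (π × 0.1079) = 0.301126 rev/s = 18.0676 rpm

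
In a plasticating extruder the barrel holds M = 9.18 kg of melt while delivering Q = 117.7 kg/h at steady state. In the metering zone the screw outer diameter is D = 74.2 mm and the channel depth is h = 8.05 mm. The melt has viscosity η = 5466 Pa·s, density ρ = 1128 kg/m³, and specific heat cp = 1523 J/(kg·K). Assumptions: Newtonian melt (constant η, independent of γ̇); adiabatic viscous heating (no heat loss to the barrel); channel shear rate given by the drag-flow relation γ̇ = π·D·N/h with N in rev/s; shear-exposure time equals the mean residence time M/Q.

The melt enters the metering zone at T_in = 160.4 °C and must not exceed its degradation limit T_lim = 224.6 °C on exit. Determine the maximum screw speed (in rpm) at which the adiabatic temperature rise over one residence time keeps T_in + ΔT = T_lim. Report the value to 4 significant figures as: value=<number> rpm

value=17.56 rpm

Convert throughput: Q = 117.7 kg/h = 117.7/3600 = 0.0326944 kg/s
Mean residence time: t_res = M/Q_s = 9.18 kg / 0.0326944 kg/s = 280.782 s
D = 74.2 mm = 0.0742 m;  h = 8.05 mm = 0.00805 m
ΔT_a = T_lim − T_in = 224.6 − 160.4 = 64.2 K
γ̇_max² = ΔT_a·ρ·cp / (η·t_res) = [64.2 × 1128 × 1523] / [5466 × 280.782] = 71.8631 s⁻²
γ̇_max = √71.8631 = 8.47721 s⁻¹
N_max = γ̇_max·h / (π·D) = 8.47721 · 0.00805 / (π · 0.0742) = 0.292749 rev/s = 17.5649 rpm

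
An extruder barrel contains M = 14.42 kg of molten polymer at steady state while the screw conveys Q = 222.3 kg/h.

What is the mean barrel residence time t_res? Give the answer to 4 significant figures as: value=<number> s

value=233.5 s

Convert throughput: Q = 222.3 kg/h = 222.3/3600 = 0.06175 kg/s
Mean residence time: t_res = M/Q_s = 14.42 kg / 0.06175 kg/s = 233.522 s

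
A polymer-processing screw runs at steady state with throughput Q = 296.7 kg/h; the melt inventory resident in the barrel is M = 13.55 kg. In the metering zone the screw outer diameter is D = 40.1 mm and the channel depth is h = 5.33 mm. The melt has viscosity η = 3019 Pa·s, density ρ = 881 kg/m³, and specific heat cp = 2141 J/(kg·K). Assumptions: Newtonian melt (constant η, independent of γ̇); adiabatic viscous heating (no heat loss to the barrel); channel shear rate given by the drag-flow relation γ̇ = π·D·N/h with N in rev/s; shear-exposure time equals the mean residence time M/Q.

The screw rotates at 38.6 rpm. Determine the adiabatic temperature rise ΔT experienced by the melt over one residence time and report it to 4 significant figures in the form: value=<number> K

value=60.84 K

Convert throughput: Q = 296.7 kg/h = 296.7/3600 = 0.0824167 kg/s
t_res = M / Q_s = 13.55 / 0.0824167 = 164.408 s
Geometry in metres: D = 40.1 mm → 0.0401 m, h = 5.33 mm → 0.00533 m; screw speed N = 38.6 rpm = 0.643333 rev/s
γ̇ = π·D·N / h = π · 0.0401 · 0.643333 / 0.00533 = 15.2056 s⁻¹
Adiabatic rise: ΔT = η γ̇² t_res / (ρ cp) = 3019·(15.2056)²·164.408 / (881·2141) = 60.8416 K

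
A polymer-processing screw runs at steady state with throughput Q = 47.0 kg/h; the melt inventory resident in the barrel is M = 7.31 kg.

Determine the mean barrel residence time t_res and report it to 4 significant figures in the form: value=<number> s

value=559.9 s

Convert throughput: Q = 47.0 kg/h = 47.0/3600 = 0.0130556 kg/s
t_res = M / Q_s = 7.31 ÷ 0.0130556 = 559.915 s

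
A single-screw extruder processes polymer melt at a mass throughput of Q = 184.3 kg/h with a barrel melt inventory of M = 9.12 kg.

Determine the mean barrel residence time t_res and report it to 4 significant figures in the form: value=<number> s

value=178.1 s

Convert throughput: Q = 184.3 kg/h = 184.3/3600 = 0.0511944 kg/s
Mean residence time: t_res = M/Q_s = 9.12 kg / 0.0511944 kg/s = 178.144 s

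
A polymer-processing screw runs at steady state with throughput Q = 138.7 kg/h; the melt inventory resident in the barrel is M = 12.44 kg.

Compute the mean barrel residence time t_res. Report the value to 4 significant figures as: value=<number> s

Throughput in SI: Q_s = 138.7 kg/h ÷ 3600 s/h = 0.0385278 kg/s
Mean residence time: t_res = M/Q_s = 12.44 kg / 0.0385278 kg/s = 322.884 s

value=322.9 s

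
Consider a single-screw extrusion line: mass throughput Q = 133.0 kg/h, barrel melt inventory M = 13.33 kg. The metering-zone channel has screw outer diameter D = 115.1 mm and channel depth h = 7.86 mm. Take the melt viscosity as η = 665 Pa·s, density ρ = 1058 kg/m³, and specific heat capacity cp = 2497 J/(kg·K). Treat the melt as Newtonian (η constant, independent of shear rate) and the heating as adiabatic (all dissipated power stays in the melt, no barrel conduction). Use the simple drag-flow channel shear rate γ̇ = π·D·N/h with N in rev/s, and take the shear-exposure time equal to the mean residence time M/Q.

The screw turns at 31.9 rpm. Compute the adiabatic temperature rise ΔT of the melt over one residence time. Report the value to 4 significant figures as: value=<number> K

value=54.34 K

Q_s = Q / 3600 = 133.0 / 3600 = 0.0369444 kg/s
t_res = M / Q_s = 13.33 ÷ 0.0369444 = 360.812 s
D = 115.1 mm = 0.1151 m;  h = 7.86 mm = 0.00786 m;  N = 31.9 rpm / 60 = 0.531667 rev/s
γ̇ = π D N / h = (π)(0.1151)(0.531667) / 0.00786 = 24.4592 s⁻¹
ΔT = η·γ̇²·t_res / (ρ·cp) = 665 · (24.4592)² · 360.812 / (1058 · 2497) = 54.3354 K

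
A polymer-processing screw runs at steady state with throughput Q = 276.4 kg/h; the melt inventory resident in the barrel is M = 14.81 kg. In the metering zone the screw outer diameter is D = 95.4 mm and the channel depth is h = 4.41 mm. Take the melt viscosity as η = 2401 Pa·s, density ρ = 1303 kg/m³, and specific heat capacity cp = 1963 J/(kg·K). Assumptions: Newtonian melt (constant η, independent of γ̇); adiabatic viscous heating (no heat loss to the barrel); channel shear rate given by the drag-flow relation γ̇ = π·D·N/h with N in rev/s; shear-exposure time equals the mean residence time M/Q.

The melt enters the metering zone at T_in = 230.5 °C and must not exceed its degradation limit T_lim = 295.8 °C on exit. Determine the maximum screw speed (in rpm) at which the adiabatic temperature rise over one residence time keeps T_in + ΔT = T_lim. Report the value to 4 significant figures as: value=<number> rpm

Throughput in SI: Q_s = 276.4 kg/h ÷ 3600 s/h = 0.0767778 kg/s
t_res = M / Q_s = 14.81 / 0.0767778 = 192.894 s
Convert to metres: D = 0.0954 m, h = 0.00441 m
ΔT_a = T_lim − T_in = 295.8 − 230.5 = 65.3 K
γ̇_max² = ΔT_a·ρ·cp / (η·t_res) = [65.3 × 1303 × 1963] / [2401 × 192.894] = 360.634 s⁻²
Take the square root: γ̇_max = √(360.634) = 18.9904 s⁻¹
Solve γ̇ = πDN/h for N: N_max = γ̇_max·h/(π·D) = 18.9904 × 0.00441 / (π × 0.0954) = 0.27943 rev/s = 16.7658 rpm

value=16.77 rpm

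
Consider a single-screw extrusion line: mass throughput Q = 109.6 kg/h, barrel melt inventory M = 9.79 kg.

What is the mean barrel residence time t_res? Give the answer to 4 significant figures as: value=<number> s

value=321.6 s

Convert throughput: Q = 109.6 kg/h = 109.6/3600 = 0.0304444 kg/s
t_res = M / Q_s = 9.79 ÷ 0.0304444 = 321.569 s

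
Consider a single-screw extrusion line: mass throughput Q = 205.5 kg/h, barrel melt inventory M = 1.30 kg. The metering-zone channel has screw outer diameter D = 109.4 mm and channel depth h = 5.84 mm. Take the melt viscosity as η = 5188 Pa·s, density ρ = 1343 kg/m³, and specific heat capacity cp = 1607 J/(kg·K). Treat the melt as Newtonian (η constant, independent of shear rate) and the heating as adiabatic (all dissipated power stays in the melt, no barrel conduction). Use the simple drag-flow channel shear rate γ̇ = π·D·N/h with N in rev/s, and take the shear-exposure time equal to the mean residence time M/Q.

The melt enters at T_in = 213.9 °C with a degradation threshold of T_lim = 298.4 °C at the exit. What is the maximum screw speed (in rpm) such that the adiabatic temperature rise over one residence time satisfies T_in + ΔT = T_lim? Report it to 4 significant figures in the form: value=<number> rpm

value=40.05 rpm

Q_s = Q / 3600 = 205.5 / 3600 = 0.0570833 kg/s
t_res = M / Q_s = 1.30 ÷ 0.0570833 = 22.7737 s
Convert to metres: D = 0.1094 m, h = 0.00584 m
ΔT_a = T_lim − T_in = 298.4 °C − 213.9 °C = 84.5 K
γ̇_max² = ΔT_a·ρ·cp / (η·t_res) = [84.5 × 1343 × 1607] / [5188 × 22.7737] = 1543.53 s⁻²
γ̇_max = √1543.53 = 39.2878 s⁻¹
N_max = γ̇_max·h / (π·D) = 39.2878 · 0.00584 / (π · 0.1094) = 0.667579 rev/s = 40.0548 rpm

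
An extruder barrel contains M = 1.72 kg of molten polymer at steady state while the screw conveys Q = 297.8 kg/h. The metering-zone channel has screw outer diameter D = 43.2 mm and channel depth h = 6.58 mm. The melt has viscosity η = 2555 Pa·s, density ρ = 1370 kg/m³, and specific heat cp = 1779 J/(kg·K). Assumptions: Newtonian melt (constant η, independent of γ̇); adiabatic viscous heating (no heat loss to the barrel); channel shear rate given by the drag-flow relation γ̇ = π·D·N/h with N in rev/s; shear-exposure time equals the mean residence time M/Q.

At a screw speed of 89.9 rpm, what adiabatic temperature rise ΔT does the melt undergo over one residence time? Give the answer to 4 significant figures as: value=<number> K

Throughput in SI: Q_s = 297.8 kg/h ÷ 3600 s/h = 0.0827222 kg/s
t_res = M / Q_s = 1.72 ÷ 0.0827222 = 20.7925 s
D = 43.2 mm = 0.0432 m;  h = 6.58 mm = 0.00658 m;  N = 89.9 rpm / 60 = 1.49833 rev/s
Shear rate: γ̇ = πDN/h = π·0.0432·1.49833/0.00658 = 30.9041 s⁻¹
ΔT = η·γ̇²·t_res / (ρ·cp) = 2555 · (30.9041)² · 20.7925 / (1370 · 1779) = 20.8177 K

value=20.82 K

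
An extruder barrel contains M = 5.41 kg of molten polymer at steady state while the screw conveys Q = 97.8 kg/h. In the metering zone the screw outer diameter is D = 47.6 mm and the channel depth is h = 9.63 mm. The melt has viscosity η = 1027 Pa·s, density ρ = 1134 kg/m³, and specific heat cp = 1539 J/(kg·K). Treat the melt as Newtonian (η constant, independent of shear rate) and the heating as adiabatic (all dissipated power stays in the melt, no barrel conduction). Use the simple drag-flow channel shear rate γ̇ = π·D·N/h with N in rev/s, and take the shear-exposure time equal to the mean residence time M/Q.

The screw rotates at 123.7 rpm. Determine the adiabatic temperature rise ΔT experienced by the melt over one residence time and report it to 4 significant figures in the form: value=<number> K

value=120.1 K

Convert throughput: Q = 97.8 kg/h = 97.8/3600 = 0.0271667 kg/s
Mean residence time: t_res = M/Q_s = 5.41 kg / 0.0271667 kg/s = 199.141 s
D = 47.6 mm = 0.0476 m;  h = 9.63 mm = 0.00963 m;  N = 123.7 rpm / 60 = 2.06167 rev/s
Shear rate: γ̇ = πDN/h = π·0.0476·2.06167/0.00963 = 32.0147 s⁻¹
Adiabatic rise: ΔT = η γ̇² t_res / (ρ cp) = 1027·(32.0147)²·199.141 / (1134·1539) = 120.11 K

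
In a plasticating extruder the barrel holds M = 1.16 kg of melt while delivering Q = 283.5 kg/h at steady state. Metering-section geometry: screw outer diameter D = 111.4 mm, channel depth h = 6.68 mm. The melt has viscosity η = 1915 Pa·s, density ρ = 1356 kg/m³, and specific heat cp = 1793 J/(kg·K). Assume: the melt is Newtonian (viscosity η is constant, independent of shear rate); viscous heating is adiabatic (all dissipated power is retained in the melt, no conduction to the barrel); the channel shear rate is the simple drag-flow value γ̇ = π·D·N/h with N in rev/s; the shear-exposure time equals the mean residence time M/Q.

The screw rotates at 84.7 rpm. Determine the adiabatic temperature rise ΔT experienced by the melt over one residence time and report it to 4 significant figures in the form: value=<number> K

Q_s = Q / 3600 = 283.5 / 3600 = 0.07875 kg/s
Mean residence time: t_res = M/Q_s = 1.16 kg / 0.07875 kg/s = 14.7302 s
Convert to SI: D = 0.1114 m, h = 0.00668 m, N = 84.7/60 = 1.41167 rev/s
γ̇ = π D N / h = (π)(0.1114)(1.41167) / 0.00668 = 73.959 s⁻¹
ΔT = η·γ̇²·t_res/(ρ·cp) = [1915 × 73.959² × 14.7302] / [1356 × 1793] = 63.4626 K

value=63.46 K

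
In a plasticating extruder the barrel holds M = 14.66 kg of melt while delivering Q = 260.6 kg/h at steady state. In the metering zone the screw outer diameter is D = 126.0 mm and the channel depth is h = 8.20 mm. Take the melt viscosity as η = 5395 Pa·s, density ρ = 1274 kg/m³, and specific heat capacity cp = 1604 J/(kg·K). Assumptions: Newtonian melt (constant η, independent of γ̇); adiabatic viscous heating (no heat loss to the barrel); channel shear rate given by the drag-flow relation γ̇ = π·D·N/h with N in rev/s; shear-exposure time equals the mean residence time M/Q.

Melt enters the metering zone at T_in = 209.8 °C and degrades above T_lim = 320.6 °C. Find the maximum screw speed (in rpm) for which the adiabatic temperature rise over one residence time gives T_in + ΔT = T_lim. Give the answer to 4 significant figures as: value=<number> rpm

Q_s = Q / 3600 = 260.6 / 3600 = 0.0723889 kg/s
Mean residence time: t_res = M/Q_s = 14.66 kg / 0.0723889 kg/s = 202.517 s
D = 126.0 mm = 0.126 m;  h = 8.20 mm = 0.0082 m
ΔT_a = T_lim − T_in = 320.6 − 209.8 = 110.8 K
Invert ΔT = ηγ̇²t_res/(ρcp) for γ̇: γ̇_max² = ΔT_a ρ cp / (η t_res) = 110.8·1274·1604 / (5395·202.517) = 207.234 s⁻²
Take the square root: γ̇_max = √(207.234) = 14.3956 s⁻¹
N_max = γ̇_max·h / (π·D) = 14.3956 · 0.0082 / (π · 0.126) = 0.298211 rev/s = 17.8927 rpm

value=17.89 rpm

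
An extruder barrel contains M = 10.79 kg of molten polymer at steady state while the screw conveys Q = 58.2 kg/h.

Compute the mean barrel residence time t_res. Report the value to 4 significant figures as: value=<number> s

value=667.4 s

Convert throughput: Q = 58.2 kg/h = 58.2/3600 = 0.0161667 kg/s
t_res = M / Q_s = 10.79 / 0.0161667 = 667.423 s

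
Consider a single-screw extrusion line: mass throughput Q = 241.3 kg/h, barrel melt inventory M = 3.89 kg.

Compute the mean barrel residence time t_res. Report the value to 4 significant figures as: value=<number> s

value=58.04 s

Q_s = Q / 3600 = 241.3 / 3600 = 0.0670278 kg/s
t_res = M / Q_s = 3.89 / 0.0670278 = 58.0356 s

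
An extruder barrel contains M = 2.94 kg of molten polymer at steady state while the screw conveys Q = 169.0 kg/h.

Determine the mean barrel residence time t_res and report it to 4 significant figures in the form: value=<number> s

Throughput in SI: Q_s = 169.0 kg/h ÷ 3600 s/h = 0.0469444 kg/s
t_res = M / Q_s = 2.94 ÷ 0.0469444 = 62.6272 s

value=62.63 s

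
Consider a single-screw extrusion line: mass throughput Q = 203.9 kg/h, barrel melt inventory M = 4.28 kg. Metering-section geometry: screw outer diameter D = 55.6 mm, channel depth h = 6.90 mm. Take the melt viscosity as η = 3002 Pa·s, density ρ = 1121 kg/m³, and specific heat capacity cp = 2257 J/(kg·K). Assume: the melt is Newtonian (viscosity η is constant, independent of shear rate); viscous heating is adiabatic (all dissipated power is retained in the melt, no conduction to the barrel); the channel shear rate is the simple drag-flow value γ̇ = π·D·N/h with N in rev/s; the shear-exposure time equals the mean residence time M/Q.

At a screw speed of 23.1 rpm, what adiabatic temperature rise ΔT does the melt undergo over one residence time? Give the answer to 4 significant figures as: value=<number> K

Q_s = Q / 3600 = 203.9 / 3600 = 0.0566389 kg/s
Mean residence time: t_res = M/Q_s = 4.28 kg / 0.0566389 kg/s = 75.5665 s
Convert to SI: D = 0.0556 m, h = 0.0069 m, N = 23.1/60 = 0.385 rev/s
γ̇ = π D N / h = (π)(0.0556)(0.385) / 0.0069 = 9.74622 s⁻¹
Adiabatic rise: ΔT = η γ̇² t_res / (ρ cp) = 3002·(9.74622)²·75.5665 / (1121·2257) = 8.51677 K

value=8.517 K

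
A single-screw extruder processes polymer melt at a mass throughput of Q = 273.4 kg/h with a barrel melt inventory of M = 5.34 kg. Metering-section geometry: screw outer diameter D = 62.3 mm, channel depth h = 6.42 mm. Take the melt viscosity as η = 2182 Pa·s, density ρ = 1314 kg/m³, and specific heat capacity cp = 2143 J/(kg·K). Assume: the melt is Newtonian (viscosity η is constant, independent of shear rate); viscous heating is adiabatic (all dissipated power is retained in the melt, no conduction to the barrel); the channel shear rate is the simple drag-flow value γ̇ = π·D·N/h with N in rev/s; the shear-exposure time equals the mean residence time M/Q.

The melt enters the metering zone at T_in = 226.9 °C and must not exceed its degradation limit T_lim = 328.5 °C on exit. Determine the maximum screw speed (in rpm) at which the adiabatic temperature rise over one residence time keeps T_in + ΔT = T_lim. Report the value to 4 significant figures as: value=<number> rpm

value=84.99 rpm

Convert throughput: Q = 273.4 kg/h = 273.4/3600 = 0.0759444 kg/s
Mean residence time: t_res = M/Q_s = 5.34 kg / 0.0759444 kg/s = 70.3146 s
Convert to metres: D = 0.0623 m, h = 0.00642 m
Allowable rise: ΔT_a = T_lim − T_in = 328.5 − 226.9 = 101.6 K
Invert ΔT = ηγ̇²t_res/(ρcp) for γ̇: γ̇_max² = ΔT_a ρ cp / (η t_res) = 101.6·1314·2143 / (2182·70.3146) = 1864.71 s⁻²
Take the square root: γ̇_max = √(1864.71) = 43.1823 s⁻¹
N_max = γ̇_max h / (πD) = 43.1823·0.00642/(π·0.0623) = 1.41645 rev/s → ×60 = 84.9873 rpm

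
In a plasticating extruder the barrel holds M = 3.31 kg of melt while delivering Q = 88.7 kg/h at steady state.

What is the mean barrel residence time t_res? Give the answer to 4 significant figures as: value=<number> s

Convert throughput: Q = 88.7 kg/h = 88.7/3600 = 0.0246389 kg/s
t_res = M / Q_s = 3.31 ÷ 0.0246389 = 134.34 s

value=134.3 s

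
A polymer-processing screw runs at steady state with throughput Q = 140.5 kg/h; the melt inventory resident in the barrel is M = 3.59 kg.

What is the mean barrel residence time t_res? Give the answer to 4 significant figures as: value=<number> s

value=91.99 s

Throughput in SI: Q_s = 140.5 kg/h ÷ 3600 s/h = 0.0390278 kg/s
t_res = M / Q_s = 3.59 / 0.0390278 = 91.9858 s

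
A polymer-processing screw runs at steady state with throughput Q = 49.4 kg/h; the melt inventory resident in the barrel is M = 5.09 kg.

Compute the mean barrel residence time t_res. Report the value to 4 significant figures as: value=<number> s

Convert throughput: Q = 49.4 kg/h = 49.4/3600 = 0.0137222 kg/s
t_res = M / Q_s = 5.09 ÷ 0.0137222 = 370.931 s

value=370.9 s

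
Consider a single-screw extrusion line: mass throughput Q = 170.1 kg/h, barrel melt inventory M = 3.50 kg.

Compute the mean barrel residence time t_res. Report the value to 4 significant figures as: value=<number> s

value=74.07 s

Q_s = Q / 3600 = 170.1 / 3600 = 0.04725 kg/s
t_res = M / Q_s = 3.50 ÷ 0.04725 = 74.0741 s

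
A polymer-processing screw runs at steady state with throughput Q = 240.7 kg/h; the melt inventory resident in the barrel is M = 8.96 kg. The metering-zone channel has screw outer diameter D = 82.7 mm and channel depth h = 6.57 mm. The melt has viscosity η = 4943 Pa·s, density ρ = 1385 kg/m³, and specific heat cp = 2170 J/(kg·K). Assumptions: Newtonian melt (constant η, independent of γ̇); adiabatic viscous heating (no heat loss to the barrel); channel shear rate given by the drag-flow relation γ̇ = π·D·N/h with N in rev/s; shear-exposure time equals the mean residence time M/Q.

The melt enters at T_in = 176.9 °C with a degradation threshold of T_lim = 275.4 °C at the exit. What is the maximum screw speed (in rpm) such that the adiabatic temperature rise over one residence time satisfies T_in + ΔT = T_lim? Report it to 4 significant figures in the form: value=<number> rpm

value=32.08 rpm

Q_s = Q / 3600 = 240.7 / 3600 = 0.0668611 kg/s
t_res = M / Q_s = 8.96 / 0.0668611 = 134.009 s
Geometry in SI: D = 82.7 mm → 0.0827 m, h = 6.57 mm → 0.00657 m
ΔT_a = T_lim − T_in = 275.4 − 176.9 = 98.5 K
Invert ΔT = ηγ̇²t_res/(ρcp) for γ̇: γ̇_max² = ΔT_a ρ cp / (η t_res) = 98.5·1385·2170 / (4943·134.009) = 446.911 s⁻²
γ̇_max = √446.911 = 21.1403 s⁻¹
N_max = γ̇_max·h / (π·D) = 21.1403 · 0.00657 / (π · 0.0827) = 0.534589 rev/s = 32.0754 rpm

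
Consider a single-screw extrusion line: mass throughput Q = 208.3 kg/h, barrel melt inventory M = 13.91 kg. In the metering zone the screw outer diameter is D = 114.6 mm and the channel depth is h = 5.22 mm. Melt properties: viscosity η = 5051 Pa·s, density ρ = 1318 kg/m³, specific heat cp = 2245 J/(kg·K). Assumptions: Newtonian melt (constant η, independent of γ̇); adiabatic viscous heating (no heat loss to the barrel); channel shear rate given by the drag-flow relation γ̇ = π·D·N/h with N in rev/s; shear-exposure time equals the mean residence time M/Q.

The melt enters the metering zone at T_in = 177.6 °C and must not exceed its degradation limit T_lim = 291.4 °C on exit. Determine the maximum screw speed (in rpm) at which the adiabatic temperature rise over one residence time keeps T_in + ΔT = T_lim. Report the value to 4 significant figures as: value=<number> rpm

value=14.49 rpm

Q_s = Q / 3600 = 208.3 / 3600 = 0.0578611 kg/s
t_res = M / Q_s = 13.91 ÷ 0.0578611 = 240.403 s
D = 114.6 mm = 0.1146 m;  h = 5.22 mm = 0.00522 m
ΔT_a = T_lim − T_in = 291.4 °C − 177.6 °C = 113.8 K
γ̇_max² = ΔT_a·ρ·cp / (η·t_res) = [113.8 × 1318 × 2245] / [5051 × 240.403] = 277.304 s⁻²
γ̇_max = sqrt(277.304) = 16.6525 s⁻¹
N_max = γ̇_max·h / (π·D) = 16.6525 · 0.00522 / (π · 0.1146) = 0.241443 rev/s = 14.4866 rpm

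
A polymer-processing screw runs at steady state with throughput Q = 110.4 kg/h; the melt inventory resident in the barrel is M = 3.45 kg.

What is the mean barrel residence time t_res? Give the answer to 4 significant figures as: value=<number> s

value=112.5 s

Convert throughput: Q = 110.4 kg/h = 110.4/3600 = 0.0306667 kg/s
t_res = M / Q_s = 3.45 ÷ 0.0306667 = 112.5 s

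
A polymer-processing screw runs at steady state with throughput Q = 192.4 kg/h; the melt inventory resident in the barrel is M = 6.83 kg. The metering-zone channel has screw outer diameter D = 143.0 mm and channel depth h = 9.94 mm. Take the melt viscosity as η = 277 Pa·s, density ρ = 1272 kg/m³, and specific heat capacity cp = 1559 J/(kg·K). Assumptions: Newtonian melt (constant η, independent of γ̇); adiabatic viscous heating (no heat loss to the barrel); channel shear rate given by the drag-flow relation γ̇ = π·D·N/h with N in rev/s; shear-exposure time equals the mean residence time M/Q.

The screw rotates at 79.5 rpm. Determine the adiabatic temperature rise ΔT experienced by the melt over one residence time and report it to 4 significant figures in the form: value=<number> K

value=64.02 K

Convert throughput: Q = 192.4 kg/h = 192.4/3600 = 0.0534444 kg/s
t_res = M / Q_s = 6.83 ÷ 0.0534444 = 127.796 s
Convert to SI: D = 0.143 m, h = 0.00994 m, N = 79.5/60 = 1.325 rev/s
γ̇ = π D N / h = (π)(0.143)(1.325) / 0.00994 = 59.8846 s⁻¹
ΔT = η·γ̇²·t_res/(ρ·cp) = [277 × 59.8846² × 127.796] / [1272 × 1559] = 64.017 K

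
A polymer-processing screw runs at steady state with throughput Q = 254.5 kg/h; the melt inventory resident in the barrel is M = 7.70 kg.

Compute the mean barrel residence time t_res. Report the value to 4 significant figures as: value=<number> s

value=108.9 s

Throughput in SI: Q_s = 254.5 kg/h ÷ 3600 s/h = 0.0706944 kg/s
Mean residence time: t_res = M/Q_s = 7.70 kg / 0.0706944 kg/s = 108.919 s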